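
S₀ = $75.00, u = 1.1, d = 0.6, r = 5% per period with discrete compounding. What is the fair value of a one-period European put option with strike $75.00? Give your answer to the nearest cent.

Risk-neutral probability p = (1 + 0.05 − 0.6)/(1.1 − 0.6) = 0.4500/0.5000 = 0.9000
Terminal stock prices: S_u = 82.5, S_d = 45
Terminal payoffs (K − S): max(-7.5, 0) = 0, max(30, 0) = 30
Node 0 (S = 75): V_0 = 1/1.05·[0.9000·0.0000 + 0.1000·30.0000] = 2.8571

$2.86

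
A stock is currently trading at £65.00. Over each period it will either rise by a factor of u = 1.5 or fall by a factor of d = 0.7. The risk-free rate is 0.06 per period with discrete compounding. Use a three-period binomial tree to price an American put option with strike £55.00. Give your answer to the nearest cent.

£7.88

Risk-neutral probability p = (1 + 0.06 − 0.7)/(1.5 − 0.7) = 0.3600/0.8000 = 0.4500
Terminal stock prices: S_uuu = 219.4, S_uud = 102.4, S_udd = 47.77, S_ddd = 22.29
Terminal payoffs (K − S): max(-164.4, 0) = 0, max(-47.38, 0) = 0, max(7.225, 0) = 7.225, max(32.71, 0) = 32.71
Node uu (S = 146.2): continuation = 1/1.06·[0.4500·0.0000 + 0.5500·0.0000] = 0.0000; exercise value = 0.0000 ≤ continuation, so V_uu = 0.0000
Node ud (S = 68.25): continuation = 1/1.06·[0.4500·0.0000 + 0.5500·7.2250] = 3.7488; exercise value = 0.0000 ≤ continuation, so V_ud = 3.7488
Node dd (S = 31.85): continuation = 1/1.06·[0.4500·7.2250 + 0.5500·32.7050] = 20.0368; exercise value = 23.1500 > continuation, so V_dd = 23.1500 (exercise)
Node u (S = 97.5): continuation = 1/1.06·[0.4500·0.0000 + 0.5500·3.7488] = 1.9451; exercise value = 0.0000 ≤ continuation, so V_u = 1.9451
Node d (S = 45.5): continuation = 1/1.06·[0.4500·3.7488 + 0.5500·23.1500] = 13.6033; exercise value = 9.5000 ≤ continuation, so V_d = 13.6033
Node 0 (S = 65): continuation = 1/1.06·[0.4500·1.9451 + 0.5500·13.6033] = 7.8841; exercise value = 0.0000 ≤ continuation, so V_0 = 7.8841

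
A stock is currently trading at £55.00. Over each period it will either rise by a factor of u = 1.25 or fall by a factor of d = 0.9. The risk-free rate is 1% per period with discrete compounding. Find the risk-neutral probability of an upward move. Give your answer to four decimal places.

p = 0.3143

Risk-neutral probability p = (1 + 0.01 − 0.9)/(1.25 − 0.9) = 0.1100/0.3500 = 0.3143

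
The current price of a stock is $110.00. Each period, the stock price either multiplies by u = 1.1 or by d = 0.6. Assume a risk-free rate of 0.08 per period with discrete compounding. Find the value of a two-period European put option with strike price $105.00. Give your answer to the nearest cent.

Risk-neutral probability p = (1 + 0.08 − 0.6)/(1.1 − 0.6) = 0.4800/0.5000 = 0.9600
Terminal stock prices: S_uu = 133.1, S_ud = 72.6, S_dd = 39.6
Terminal payoffs (K − S): max(-28.1, 0) = 0, max(32.4, 0) = 32.4, max(65.4, 0) = 65.4
Node u (S = 121): V_u = 1/1.08·[0.9600·0.0000 + 0.0400·32.4000] = 1.2000
Node d (S = 66): V_d = 1/1.08·[0.9600·32.4000 + 0.0400·65.4000] = 31.2222
Node 0 (S = 110): V_0 = 1/1.08·[0.9600·1.2000 + 0.0400·31.2222] = 2.2230

$2.22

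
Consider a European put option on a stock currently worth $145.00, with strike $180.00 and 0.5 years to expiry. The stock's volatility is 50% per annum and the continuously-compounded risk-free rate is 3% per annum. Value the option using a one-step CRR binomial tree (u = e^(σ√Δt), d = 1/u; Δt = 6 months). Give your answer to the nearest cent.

$43.63

CRR parameters: u = e^(σ√Δt) = e^(0.5·√0.5) = 1.4241, d = 1/u = 0.7022
Per-period rate: rΔt = 0.03·0.5 = 0.015, so R = e^0.015 = 1.0151
Risk-neutral probability p = (e^0.015 − 0.7022)/(1.4241 − 0.7022) = 0.3129/0.7219 = 0.4335
Terminal stock prices: S_u = 206.5, S_d = 101.8
Terminal payoffs (K − S): max(-26.5, 0) = 0, max(78.18, 0) = 78.18
Node 0 (S = 145): V_0 = e^(−0.015)·[0.4335·0.0000 + 0.5665·78.1827] = 43.6345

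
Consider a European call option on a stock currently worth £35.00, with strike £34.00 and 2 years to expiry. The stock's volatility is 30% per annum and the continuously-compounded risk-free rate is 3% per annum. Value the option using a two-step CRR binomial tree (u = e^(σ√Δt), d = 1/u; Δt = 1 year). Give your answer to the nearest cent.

£6.81

CRR parameters: u = e^(σ√Δt) = e^(0.3·√1) = 1.3499, d = 1/u = 0.7408
Per-period rate: rΔt = 0.03·1 = 0.03, so R = e^0.03 = 1.0305
Risk-neutral probability p = (e^0.03 − 0.7408)/(1.3499 − 0.7408) = 0.2896/0.6090 = 0.4756
Terminal stock prices: S_uu = 63.77, S_ud = 35, S_dd = 19.21
Terminal payoffs (S − K): max(29.77, 0) = 29.77, max(1, 0) = 1, max(-14.79, 0) = 0
Node u (S = 47.25): V_u = e^(−0.03)·[0.4756·29.7742 + 0.5244·1.0000] = 14.2499
Node d (S = 25.93): V_d = e^(−0.03)·[0.4756·1.0000 + 0.5244·0.0000] = 0.4615
Node 0 (S = 35): V_0 = e^(−0.03)·[0.4756·14.2499 + 0.5244·0.4615] = 6.8113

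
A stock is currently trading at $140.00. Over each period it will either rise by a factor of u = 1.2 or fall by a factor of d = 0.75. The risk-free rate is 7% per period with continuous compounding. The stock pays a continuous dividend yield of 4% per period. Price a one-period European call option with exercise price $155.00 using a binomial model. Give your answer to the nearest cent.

Per-period risk-free factor R = e^0.07 = 1.0725; dividend-adjusted growth = e^(0.07−0.04) = 1.0305.
Risk-neutral probability p = (1.0305 − 0.75)/(1.2 − 0.75) = 0.2805/0.4500 = 0.6232
Terminal stock prices: S_u = 168, S_d = 105
Terminal payoffs (S − K): max(13, 0) = 13, max(-50, 0) = 0
Node 0 (S = 140): V_0 = e^(−0.07)·[0.6232·13.0000 + 0.3768·0.0000] = 7.5543

$7.55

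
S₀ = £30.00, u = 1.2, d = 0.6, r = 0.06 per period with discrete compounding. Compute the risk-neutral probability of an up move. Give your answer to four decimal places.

p = 0.7667

Risk-neutral probability p = (1 + 0.06 − 0.6)/(1.2 − 0.6) = 0.4600/0.6000 = 0.7667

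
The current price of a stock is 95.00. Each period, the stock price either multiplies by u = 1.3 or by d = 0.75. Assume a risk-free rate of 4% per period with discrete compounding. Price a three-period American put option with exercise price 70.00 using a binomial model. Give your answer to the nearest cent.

3.53

Risk-neutral probability p = (1 + 0.04 − 0.75)/(1.3 − 0.75) = 0.2900/0.5500 = 0.5273
Terminal stock prices: S_uuu = 208.7, S_uud = 120.4, S_udd = 69.47, S_ddd = 40.08
Terminal payoffs (K − S): max(-138.7, 0) = 0, max(-50.41, 0) = 0, max(0.5312, 0) = 0.5312, max(29.92, 0) = 29.92
Node uu (S = 160.6): continuation = 1/1.04·[0.5273·0.0000 + 0.4727·0.0000] = 0.0000; exercise value = 0.0000 ≤ continuation, so V_uu = 0.0000
Node ud (S = 92.62): continuation = 1/1.04·[0.5273·0.0000 + 0.4727·0.5312] = 0.2415; exercise value = 0.0000 ≤ continuation, so V_ud = 0.2415
Node dd (S = 53.44): continuation = 1/1.04·[0.5273·0.5312 + 0.4727·29.9219] = 13.8702; exercise value = 16.5625 > continuation, so V_dd = 16.5625 (exercise)
Node u (S = 123.5): continuation = 1/1.04·[0.5273·0.0000 + 0.4727·0.2415] = 0.1098; exercise value = 0.0000 ≤ continuation, so V_u = 0.1098
Node d (S = 71.25): continuation = 1/1.04·[0.5273·0.2415 + 0.4727·16.5625] = 7.6508; exercise value = 0.0000 ≤ continuation, so V_d = 7.6508
Node 0 (S = 95): continuation = 1/1.04·[0.5273·0.1098 + 0.4727·7.6508] = 3.5333; exercise value = 0.0000 ≤ continuation, so V_0 = 3.5333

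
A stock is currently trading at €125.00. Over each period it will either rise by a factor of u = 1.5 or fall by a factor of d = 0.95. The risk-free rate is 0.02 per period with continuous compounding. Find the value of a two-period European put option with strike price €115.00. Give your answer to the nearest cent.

Risk-neutral probability p = (e^0.02 − 0.95)/(1.5 − 0.95) = 0.0702/0.5500 = 0.1276
Terminal stock prices: S_uu = 281.2, S_ud = 178.1, S_dd = 112.8
Terminal payoffs (K − S): max(-166.2, 0) = 0, max(-63.12, 0) = 0, max(2.188, 0) = 2.188
Node u (S = 187.5): V_u = e^(−0.02)·[0.1276·0.0000 + 0.8724·0.0000] = 0.0000
Node d (S = 118.8): V_d = e^(−0.02)·[0.1276·0.0000 + 0.8724·2.1875] = 1.8705
Node 0 (S = 125): V_0 = e^(−0.02)·[0.1276·0.0000 + 0.8724·1.8705] = 1.5994

€1.60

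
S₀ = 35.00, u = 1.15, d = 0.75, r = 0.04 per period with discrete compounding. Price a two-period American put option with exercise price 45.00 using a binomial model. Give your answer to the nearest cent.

Risk-neutral probability p = (1 + 0.04 − 0.75)/(1.15 − 0.75) = 0.2900/0.4000 = 0.7250
Terminal stock prices: S_uu = 46.29, S_ud = 30.19, S_dd = 19.69
Terminal payoffs (K − S): max(-1.287, 0) = 0, max(14.81, 0) = 14.81, max(25.31, 0) = 25.31
Node u (S = 40.25): continuation = 1/1.04·[0.7250·0.0000 + 0.2750·14.8125] = 3.9168; exercise value = 4.7500 > continuation, so V_u = 4.7500 (exercise)
Node d (S = 26.25): continuation = 1/1.04·[0.7250·14.8125 + 0.2750·25.3125] = 17.0192; exercise value = 18.7500 > continuation, so V_d = 18.7500 (exercise)
Node 0 (S = 35): continuation = 1/1.04·[0.7250·4.7500 + 0.2750·18.7500] = 8.2692; exercise value = 10.0000 > continuation, so V_0 = 10.0000 (exercise)

10.00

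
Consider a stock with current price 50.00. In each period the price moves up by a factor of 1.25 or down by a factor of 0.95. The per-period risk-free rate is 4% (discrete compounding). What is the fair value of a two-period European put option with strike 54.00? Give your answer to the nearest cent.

Risk-neutral probability p = (1 + 0.04 − 0.95)/(1.25 − 0.95) = 0.0900/0.3000 = 0.3000
Terminal stock prices: S_uu = 78.12, S_ud = 59.38, S_dd = 45.12
Terminal payoffs (K − S): max(-24.12, 0) = 0, max(-5.375, 0) = 0, max(8.875, 0) = 8.875
Node u (S = 62.5): V_u = 1/1.04·[0.3000·0.0000 + 0.7000·0.0000] = 0.0000
Node d (S = 47.5): V_d = 1/1.04·[0.3000·0.0000 + 0.7000·8.8750] = 5.9736
Node 0 (S = 50): V_0 = 1/1.04·[0.3000·0.0000 + 0.7000·5.9736] = 4.0207

4.02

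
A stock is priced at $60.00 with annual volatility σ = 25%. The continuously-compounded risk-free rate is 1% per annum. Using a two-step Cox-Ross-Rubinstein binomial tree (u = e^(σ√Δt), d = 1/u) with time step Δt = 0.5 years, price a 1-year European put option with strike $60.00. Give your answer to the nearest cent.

$4.97

CRR parameters: u = e^(σ√Δt) = e^(0.25·√0.5) = 1.1934, d = 1/u = 0.8380
Per-period rate: rΔt = 0.01·0.5 = 0.005, so R = e^0.005 = 1.0050
Risk-neutral probability p = (e^0.005 − 0.8380)/(1.1934 − 0.8380) = 0.1670/0.3554 = 0.4700
Terminal stock prices: S_uu = 85.45, S_ud = 60, S_dd = 42.13
Terminal payoffs (K − S): max(-25.45, 0) = 0, max(0, 0) = 0, max(17.87, 0) = 17.87
Node u (S = 71.6): V_u = e^(−0.005)·[0.4700·0.0000 + 0.5300·0.0000] = 0.0000
Node d (S = 50.28): V_d = e^(−0.005)·[0.4700·0.0000 + 0.5300·17.8687] = 9.4227
Node 0 (S = 60): V_0 = e^(−0.005)·[0.4700·0.0000 + 0.5300·9.4227] = 4.9689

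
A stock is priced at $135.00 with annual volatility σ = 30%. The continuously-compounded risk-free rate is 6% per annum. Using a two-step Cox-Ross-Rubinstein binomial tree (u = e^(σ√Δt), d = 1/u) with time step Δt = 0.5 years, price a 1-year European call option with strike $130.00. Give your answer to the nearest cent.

CRR parameters: u = e^(σ√Δt) = e^(0.3·√0.5) = 1.2363, d = 1/u = 0.8089
Per-period rate: rΔt = 0.06·0.5 = 0.03, so R = e^0.03 = 1.0305
Risk-neutral probability p = (e^0.03 − 0.8089)/(1.2363 − 0.8089) = 0.2216/0.4275 = 0.5184
Terminal stock prices: S_uu = 206.3, S_ud = 135, S_dd = 88.32
Terminal payoffs (S − K): max(76.34, 0) = 76.34, max(5, 0) = 5, max(-41.68, 0) = 0
Node u (S = 166.9): V_u = e^(−0.03)·[0.5184·76.3428 + 0.4816·5.0000] = 40.7441
Node d (S = 109.2): V_d = e^(−0.03)·[0.5184·5.0000 + 0.4816·0.0000] = 2.5155
Node 0 (S = 135): V_0 = e^(−0.03)·[0.5184·40.7441 + 0.4816·2.5155] = 21.6736

$21.67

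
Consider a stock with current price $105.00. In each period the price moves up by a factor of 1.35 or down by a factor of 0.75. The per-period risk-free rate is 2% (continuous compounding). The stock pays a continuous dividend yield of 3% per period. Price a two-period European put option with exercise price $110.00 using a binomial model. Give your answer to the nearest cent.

Per-period risk-free factor R = e^0.02 = 1.0202; dividend-adjusted growth = e^(0.02−0.03) = 0.9900.
Risk-neutral probability p = (0.9900 − 0.75)/(1.35 − 0.75) = 0.2400/0.6000 = 0.4001
Terminal stock prices: S_uu = 191.4, S_ud = 106.3, S_dd = 59.06
Terminal payoffs (K − S): max(-81.36, 0) = 0, max(3.688, 0) = 3.688, max(50.94, 0) = 50.94
Node u (S = 141.8): V_u = e^(−0.02)·[0.4001·0.0000 + 0.5999·3.6875] = 2.1684
Node d (S = 78.75): V_d = e^(−0.02)·[0.4001·3.6875 + 0.5999·50.9375] = 31.3993
Node 0 (S = 105): V_0 = e^(−0.02)·[0.4001·2.1684 + 0.5999·31.3993] = 19.3143

$19.31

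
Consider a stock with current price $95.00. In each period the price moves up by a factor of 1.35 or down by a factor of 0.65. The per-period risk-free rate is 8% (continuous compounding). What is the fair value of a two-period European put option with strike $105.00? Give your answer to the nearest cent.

Risk-neutral probability p = (e^0.08 − 0.65)/(1.35 − 0.65) = 0.4333/0.7000 = 0.6190
Terminal stock prices: S_uu = 173.1, S_ud = 83.36, S_dd = 40.14
Terminal payoffs (K − S): max(-68.14, 0) = 0, max(21.64, 0) = 21.64, max(64.86, 0) = 64.86
Node u (S = 128.2): V_u = e^(−0.08)·[0.6190·0.0000 + 0.3810·21.6375] = 7.6104
Node d (S = 61.75): V_d = e^(−0.08)·[0.6190·21.6375 + 0.3810·64.8625] = 35.1772
Node 0 (S = 95): V_0 = e^(−0.08)·[0.6190·7.6104 + 0.3810·35.1772] = 16.7212

$16.72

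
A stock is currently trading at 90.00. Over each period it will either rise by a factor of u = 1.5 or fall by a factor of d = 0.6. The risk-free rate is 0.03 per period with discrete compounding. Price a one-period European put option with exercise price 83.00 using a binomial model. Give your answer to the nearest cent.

14.70

Risk-neutral probability p = (1 + 0.03 − 0.6)/(1.5 − 0.6) = 0.4300/0.9000 = 0.4778
Terminal stock prices: S_u = 135, S_d = 54
Terminal payoffs (K − S): max(-52, 0) = 0, max(29, 0) = 29
Node 0 (S = 90): V_0 = 1/1.03·[0.4778·0.0000 + 0.5222·29.0000] = 14.7033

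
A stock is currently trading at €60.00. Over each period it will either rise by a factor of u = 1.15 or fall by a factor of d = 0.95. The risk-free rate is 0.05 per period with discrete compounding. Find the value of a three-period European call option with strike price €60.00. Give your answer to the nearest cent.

Risk-neutral probability p = (1 + 0.05 − 0.95)/(1.15 − 0.95) = 0.1000/0.2000 = 0.5000
Terminal stock prices: S_uuu = 91.25, S_uud = 75.38, S_udd = 62.27, S_ddd = 51.44
Terminal payoffs (S − K): max(31.25, 0) = 31.25, max(15.38, 0) = 15.38, max(2.273, 0) = 2.273, max(-8.558, 0) = 0
Node uu (S = 79.35): V_uu = 1/1.05·[0.5000·31.2525 + 0.5000·15.3825] = 22.2071
Node ud (S = 65.55): V_ud = 1/1.05·[0.5000·15.3825 + 0.5000·2.2725] = 8.4071
Node dd (S = 54.15): V_dd = 1/1.05·[0.5000·2.2725 + 0.5000·0.0000] = 1.0821
Node u (S = 69): V_u = 1/1.05·[0.5000·22.2071 + 0.5000·8.4071] = 14.5782
Node d (S = 57): V_d = 1/1.05·[0.5000·8.4071 + 0.5000·1.0821] = 4.5187
Node 0 (S = 60): V_0 = 1/1.05·[0.5000·14.5782 + 0.5000·4.5187] = 9.0938

€9.09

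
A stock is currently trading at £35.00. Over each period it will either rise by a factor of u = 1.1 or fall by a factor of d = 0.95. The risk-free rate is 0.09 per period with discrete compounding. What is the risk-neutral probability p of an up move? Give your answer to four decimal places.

Risk-neutral probability p = (1 + 0.09 − 0.95)/(1.1 − 0.95) = 0.1400/0.1500 = 0.9333

p = 0.9333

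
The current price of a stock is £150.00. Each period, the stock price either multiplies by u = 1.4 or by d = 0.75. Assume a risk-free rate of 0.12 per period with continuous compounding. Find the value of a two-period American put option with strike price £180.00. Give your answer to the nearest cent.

£30.00

Risk-neutral probability p = (e^0.12 − 0.75)/(1.4 − 0.75) = 0.3775/0.6500 = 0.5808
Terminal stock prices: S_uu = 294, S_ud = 157.5, S_dd = 84.38
Terminal payoffs (K − S): max(-114, 0) = 0, max(22.5, 0) = 22.5, max(95.62, 0) = 95.62
Node u (S = 210): continuation = e^(−0.12)·[0.5808·0.0000 + 0.4192·22.5000] = 8.3661; exercise value = 0.0000 ≤ continuation, so V_u = 8.3661
Node d (S = 112.5): continuation = e^(−0.12)·[0.5808·22.5000 + 0.4192·95.6250] = 47.1457; exercise value = 67.5000 > continuation, so V_d = 67.5000 (exercise)
Node 0 (S = 150): continuation = e^(−0.12)·[0.5808·8.3661 + 0.4192·67.5000] = 29.4078; exercise value = 30.0000 > continuation, so V_0 = 30.0000 (exercise)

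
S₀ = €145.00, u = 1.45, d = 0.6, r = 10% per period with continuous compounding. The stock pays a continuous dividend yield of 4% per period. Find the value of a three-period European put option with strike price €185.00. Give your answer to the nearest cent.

€38.99

Per-period risk-free factor R = e^0.1 = 1.1052; dividend-adjusted growth = e^(0.1−0.04) = 1.0618.
Risk-neutral probability p = (1.0618 − 0.6)/(1.45 − 0.6) = 0.4618/0.8500 = 0.5433
Terminal stock prices: S_uuu = 442.1, S_uud = 182.9, S_udd = 75.69, S_ddd = 31.32
Terminal payoffs (K − S): max(-257.1, 0) = 0, max(2.083, 0) = 2.083, max(109.3, 0) = 109.3, max(153.7, 0) = 153.7
Node uu (S = 304.9): V_uu = e^(−0.1)·[0.5433·0.0000 + 0.4567·2.0825] = 0.8605
Node ud (S = 126.1): V_ud = e^(−0.1)·[0.5433·2.0825 + 0.4567·109.3100] = 46.1913
Node dd (S = 52.2): V_dd = e^(−0.1)·[0.5433·109.3100 + 0.4567·153.6800] = 117.2417
Node u (S = 210.2): V_u = e^(−0.1)·[0.5433·0.8605 + 0.4567·46.1913] = 19.5096
Node d (S = 87): V_d = e^(−0.1)·[0.5433·46.1913 + 0.4567·117.2417] = 71.1541
Node 0 (S = 145): V_0 = e^(−0.1)·[0.5433·19.5096 + 0.4567·71.1541] = 38.9928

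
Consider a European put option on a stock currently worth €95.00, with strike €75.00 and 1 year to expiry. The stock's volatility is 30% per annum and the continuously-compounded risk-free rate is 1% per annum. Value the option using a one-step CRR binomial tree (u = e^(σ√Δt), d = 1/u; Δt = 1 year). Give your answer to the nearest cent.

CRR parameters: u = e^(σ√Δt) = e^(0.3·√1) = 1.3499, d = 1/u = 0.7408
Per-period rate: rΔt = 0.01·1 = 0.01, so R = e^0.01 = 1.0101
Risk-neutral probability p = (e^0.01 − 0.7408)/(1.3499 − 0.7408) = 0.2692/0.6090 = 0.4421
Terminal stock prices: S_u = 128.2, S_d = 70.38
Terminal payoffs (K − S): max(-53.24, 0) = 0, max(4.622, 0) = 4.622
Node 0 (S = 95): V_0 = e^(−0.01)·[0.4421·0.0000 + 0.5579·4.6223] = 2.5533

€2.55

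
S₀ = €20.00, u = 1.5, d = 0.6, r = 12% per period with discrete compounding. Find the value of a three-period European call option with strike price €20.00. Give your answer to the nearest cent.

€8.63

Risk-neutral probability p = (1 + 0.12 − 0.6)/(1.5 − 0.6) = 0.5200/0.9000 = 0.5778
Terminal stock prices: S_uuu = 67.5, S_uud = 27, S_udd = 10.8, S_ddd = 4.32
Terminal payoffs (S − K): max(47.5, 0) = 47.5, max(7, 0) = 7, max(-9.2, 0) = 0, max(-15.68, 0) = 0
Node uu (S = 45): V_uu = 1/1.12·[0.5778·47.5000 + 0.4222·7.0000] = 27.1429
Node ud (S = 18): V_ud = 1/1.12·[0.5778·7.0000 + 0.4222·0.0000] = 3.6111
Node dd (S = 7.2): V_dd = 1/1.12·[0.5778·0.0000 + 0.4222·0.0000] = 0.0000
Node u (S = 30): V_u = 1/1.12·[0.5778·27.1429 + 0.4222·3.6111] = 15.3636
Node d (S = 12): V_d = 1/1.12·[0.5778·3.6111 + 0.4222·0.0000] = 1.8629
Node 0 (S = 20): V_0 = 1/1.12·[0.5778·15.3636 + 0.4222·1.8629] = 8.6279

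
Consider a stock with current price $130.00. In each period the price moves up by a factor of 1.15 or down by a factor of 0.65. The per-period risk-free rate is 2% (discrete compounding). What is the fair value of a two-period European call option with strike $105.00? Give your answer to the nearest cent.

$35.23

Risk-neutral probability p = (1 + 0.02 − 0.65)/(1.15 − 0.65) = 0.3700/0.5000 = 0.7400
Terminal stock prices: S_uu = 171.9, S_ud = 97.17, S_dd = 54.93
Terminal payoffs (S − K): max(66.92, 0) = 66.92, max(-7.825, 0) = 0, max(-50.07, 0) = 0
Node u (S = 149.5): V_u = 1/1.02·[0.7400·66.9250 + 0.2600·0.0000] = 48.5534
Node d (S = 84.5): V_d = 1/1.02·[0.7400·0.0000 + 0.2600·0.0000] = 0.0000
Node 0 (S = 130): V_0 = 1/1.02·[0.7400·48.5534 + 0.2600·0.0000] = 35.2250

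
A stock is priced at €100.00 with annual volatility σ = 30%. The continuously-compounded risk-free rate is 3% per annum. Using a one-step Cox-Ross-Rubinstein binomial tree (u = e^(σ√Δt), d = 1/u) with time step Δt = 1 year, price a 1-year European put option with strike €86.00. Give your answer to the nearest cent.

CRR parameters: u = e^(σ√Δt) = e^(0.3·√1) = 1.3499, d = 1/u = 0.7408
Per-period rate: rΔt = 0.03·1 = 0.03, so R = e^0.03 = 1.0305
Risk-neutral probability p = (e^0.03 − 0.7408)/(1.3499 − 0.7408) = 0.2896/0.6090 = 0.4756
Terminal stock prices: S_u = 135, S_d = 74.08
Terminal payoffs (K − S): max(-48.99, 0) = 0, max(11.92, 0) = 11.92
Node 0 (S = 100): V_0 = e^(−0.03)·[0.4756·0.0000 + 0.5244·11.9182] = 6.0656

€6.07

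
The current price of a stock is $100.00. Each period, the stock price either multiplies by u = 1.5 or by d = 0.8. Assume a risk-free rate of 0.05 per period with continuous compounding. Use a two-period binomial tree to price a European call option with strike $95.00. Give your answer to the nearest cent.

$25.57

Risk-neutral probability p = (e^0.05 − 0.8)/(1.5 − 0.8) = 0.2513/0.7000 = 0.3590
Terminal stock prices: S_uu = 225, S_ud = 120, S_dd = 64
Terminal payoffs (S − K): max(130, 0) = 130, max(25, 0) = 25, max(-31, 0) = 0
Node u (S = 150): V_u = e^(−0.05)·[0.3590·130.0000 + 0.6410·25.0000] = 59.6332
Node d (S = 80): V_d = e^(−0.05)·[0.3590·25.0000 + 0.6410·0.0000] = 8.5363
Node 0 (S = 100): V_0 = e^(−0.05)·[0.3590·59.6332 + 0.6410·8.5363] = 25.5671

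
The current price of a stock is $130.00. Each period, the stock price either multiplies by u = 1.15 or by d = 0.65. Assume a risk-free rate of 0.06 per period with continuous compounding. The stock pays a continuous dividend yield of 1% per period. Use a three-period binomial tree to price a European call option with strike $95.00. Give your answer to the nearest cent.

Per-period risk-free factor R = e^0.06 = 1.0618; dividend-adjusted growth = e^(0.06−0.01) = 1.0513.
Risk-neutral probability p = (1.0513 − 0.65)/(1.15 − 0.65) = 0.4013/0.5000 = 0.8025
Terminal stock prices: S_uuu = 197.7, S_uud = 111.8, S_udd = 63.16, S_ddd = 35.7
Terminal payoffs (S − K): max(102.7, 0) = 102.7, max(16.75, 0) = 16.75, max(-31.84, 0) = 0, max(-59.3, 0) = 0
Node uu (S = 171.9): V_uu = e^(−0.06)·[0.8025·102.7137 + 0.1975·16.7512] = 80.7467
Node ud (S = 97.17): V_ud = e^(−0.06)·[0.8025·16.7512 + 0.1975·0.0000] = 12.6607
Node dd (S = 54.93): V_dd = e^(−0.06)·[0.8025·0.0000 + 0.1975·0.0000] = 0.0000
Node u (S = 149.5): V_u = e^(−0.06)·[0.8025·80.7467 + 0.1975·12.6607] = 63.3832
Node d (S = 84.5): V_d = e^(−0.06)·[0.8025·12.6607 + 0.1975·0.0000] = 9.5690
Node 0 (S = 130): V_0 = e^(−0.06)·[0.8025·63.3832 + 0.1975·9.5690] = 49.6848

$49.68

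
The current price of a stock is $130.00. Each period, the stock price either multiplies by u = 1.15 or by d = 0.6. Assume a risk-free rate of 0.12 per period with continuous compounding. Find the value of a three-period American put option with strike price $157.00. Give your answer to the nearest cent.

Risk-neutral probability p = (e^0.12 − 0.6)/(1.15 − 0.6) = 0.5275/0.5500 = 0.9591
Terminal stock prices: S_uuu = 197.7, S_uud = 103.2, S_udd = 53.82, S_ddd = 28.08
Terminal payoffs (K − S): max(-40.71, 0) = 0, max(53.85, 0) = 53.85, max(103.2, 0) = 103.2, max(128.9, 0) = 128.9
Node uu (S = 171.9): continuation = e^(−0.12)·[0.9591·0.0000 + 0.0409·53.8450] = 1.9539; exercise value = 0.0000 ≤ continuation, so V_uu = 1.9539
Node ud (S = 89.7): continuation = e^(−0.12)·[0.9591·53.8450 + 0.0409·103.1800] = 49.5465; exercise value = 67.3000 > continuation, so V_ud = 67.3000 (exercise)
Node dd (S = 46.8): continuation = e^(−0.12)·[0.9591·103.1800 + 0.0409·128.9200] = 92.4465; exercise value = 110.2000 > continuation, so V_dd = 110.2000 (exercise)
Node u (S = 149.5): continuation = e^(−0.12)·[0.9591·1.9539 + 0.0409·67.3000] = 4.1043; exercise value = 7.5000 > continuation, so V_u = 7.5000 (exercise)
Node d (S = 78): continuation = e^(−0.12)·[0.9591·67.3000 + 0.0409·110.2000] = 61.2465; exercise value = 79.0000 > continuation, so V_d = 79.0000 (exercise)
Node 0 (S = 130): continuation = e^(−0.12)·[0.9591·7.5000 + 0.0409·79.0000] = 9.2465; exercise value = 27.0000 > continuation, so V_0 = 27.0000 (exercise)

$27.00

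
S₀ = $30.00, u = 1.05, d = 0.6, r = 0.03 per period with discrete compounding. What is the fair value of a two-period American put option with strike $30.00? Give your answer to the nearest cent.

$0.96

Risk-neutral probability p = (1 + 0.03 − 0.6)/(1.05 − 0.6) = 0.4300/0.4500 = 0.9556
Terminal stock prices: S_uu = 33.08, S_ud = 18.9, S_dd = 10.8
Terminal payoffs (K − S): max(-3.075, 0) = 0, max(11.1, 0) = 11.1, max(19.2, 0) = 19.2
Node u (S = 31.5): continuation = 1/1.03·[0.9556·0.0000 + 0.0444·11.1000] = 0.4790; exercise value = 0.0000 ≤ continuation, so V_u = 0.4790
Node d (S = 18): continuation = 1/1.03·[0.9556·11.1000 + 0.0444·19.2000] = 11.1262; exercise value = 12.0000 > continuation, so V_d = 12.0000 (exercise)
Node 0 (S = 30): continuation = 1/1.03·[0.9556·0.4790 + 0.0444·12.0000] = 0.9621; exercise value = 0.0000 ≤ continuation, so V_0 = 0.9621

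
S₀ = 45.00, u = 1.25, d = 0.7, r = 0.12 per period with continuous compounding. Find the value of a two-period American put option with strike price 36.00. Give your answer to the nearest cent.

0.89

Risk-neutral probability p = (e^0.12 − 0.7)/(1.25 − 0.7) = 0.4275/0.5500 = 0.7773
Terminal stock prices: S_uu = 70.31, S_ud = 39.38, S_dd = 22.05
Terminal payoffs (K − S): max(-34.31, 0) = 0, max(-3.375, 0) = 0, max(13.95, 0) = 13.95
Node u (S = 56.25): continuation = e^(−0.12)·[0.7773·0.0000 + 0.2227·0.0000] = 0.0000; exercise value = 0.0000 ≤ continuation, so V_u = 0.0000
Node d (S = 31.5): continuation = e^(−0.12)·[0.7773·0.0000 + 0.2227·13.9500] = 2.7558; exercise value = 4.5000 > continuation, so V_d = 4.5000 (exercise)
Node 0 (S = 45): continuation = e^(−0.12)·[0.7773·0.0000 + 0.2227·4.5000] = 0.8890; exercise value = 0.0000 ≤ continuation, so V_0 = 0.8890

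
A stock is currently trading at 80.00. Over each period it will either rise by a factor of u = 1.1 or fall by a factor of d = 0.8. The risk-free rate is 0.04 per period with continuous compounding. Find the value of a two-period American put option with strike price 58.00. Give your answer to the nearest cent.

Risk-neutral probability p = (e^0.04 − 0.8)/(1.1 − 0.8) = 0.2408/0.3000 = 0.8027
Terminal stock prices: S_uu = 96.8, S_ud = 70.4, S_dd = 51.2
Terminal payoffs (K − S): max(-38.8, 0) = 0, max(-12.4, 0) = 0, max(6.8, 0) = 6.8
Node u (S = 88): continuation = e^(−0.04)·[0.8027·0.0000 + 0.1973·0.0000] = 0.0000; exercise value = 0.0000 ≤ continuation, so V_u = 0.0000
Node d (S = 64): continuation = e^(−0.04)·[0.8027·0.0000 + 0.1973·6.8000] = 1.2890; exercise value = 0.0000 ≤ continuation, so V_d = 1.2890
Node 0 (S = 80): continuation = e^(−0.04)·[0.8027·0.0000 + 0.1973·1.2890] = 0.2443; exercise value = 0.0000 ≤ continuation, so V_0 = 0.2443

0.24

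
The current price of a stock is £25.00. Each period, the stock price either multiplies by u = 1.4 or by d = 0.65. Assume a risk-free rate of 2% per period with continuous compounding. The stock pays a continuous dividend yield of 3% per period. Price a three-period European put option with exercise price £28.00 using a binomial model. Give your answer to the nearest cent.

£8.31

Per-period risk-free factor R = e^0.02 = 1.0202; dividend-adjusted growth = e^(0.02−0.03) = 0.9900.
Risk-neutral probability p = (0.9900 − 0.65)/(1.4 − 0.65) = 0.3400/0.7500 = 0.4534
Terminal stock prices: S_uuu = 68.6, S_uud = 31.85, S_udd = 14.79, S_ddd = 6.866
Terminal payoffs (K − S): max(-40.6, 0) = 0, max(-3.85, 0) = 0, max(13.21, 0) = 13.21, max(21.13, 0) = 21.13
Node uu (S = 49): V_uu = e^(−0.02)·[0.4534·0.0000 + 0.5466·0.0000] = 0.0000
Node ud (S = 22.75): V_ud = e^(−0.02)·[0.4534·0.0000 + 0.5466·13.2125] = 7.0790
Node dd (S = 10.56): V_dd = e^(−0.02)·[0.4534·13.2125 + 0.5466·21.1344] = 17.1952
Node u (S = 35): V_u = e^(−0.02)·[0.4534·0.0000 + 0.5466·7.0790] = 3.7927
Node d (S = 16.25): V_d = e^(−0.02)·[0.4534·7.0790 + 0.5466·17.1952] = 12.3588
Node 0 (S = 25): V_0 = e^(−0.02)·[0.4534·3.7927 + 0.5466·12.3588] = 8.3072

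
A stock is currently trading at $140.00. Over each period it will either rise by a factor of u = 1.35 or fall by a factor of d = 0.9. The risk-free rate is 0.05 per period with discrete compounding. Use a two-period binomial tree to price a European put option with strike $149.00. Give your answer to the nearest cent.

$14.35

Risk-neutral probability p = (1 + 0.05 − 0.9)/(1.35 − 0.9) = 0.1500/0.4500 = 0.3333
Terminal stock prices: S_uu = 255.2, S_ud = 170.1, S_dd = 113.4
Terminal payoffs (K − S): max(-106.2, 0) = 0, max(-21.1, 0) = 0, max(35.6, 0) = 35.6
Node u (S = 189): V_u = 1/1.05·[0.3333·0.0000 + 0.6667·0.0000] = 0.0000
Node d (S = 126): V_d = 1/1.05·[0.3333·0.0000 + 0.6667·35.6000] = 22.6032
Node 0 (S = 140): V_0 = 1/1.05·[0.3333·0.0000 + 0.6667·22.6032] = 14.3512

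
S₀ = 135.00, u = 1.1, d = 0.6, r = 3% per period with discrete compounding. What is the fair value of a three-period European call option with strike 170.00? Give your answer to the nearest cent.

Risk-neutral probability p = (1 + 0.03 − 0.6)/(1.1 − 0.6) = 0.4300/0.5000 = 0.8600
Terminal stock prices: S_uuu = 179.7, S_uud = 98.01, S_udd = 53.46, S_ddd = 29.16
Terminal payoffs (S − K): max(9.685, 0) = 9.685, max(-71.99, 0) = 0, max(-116.5, 0) = 0, max(-140.8, 0) = 0
Node uu (S = 163.4): V_uu = 1/1.03·[0.8600·9.6850 + 0.1400·0.0000] = 8.0865
Node ud (S = 89.1): V_ud = 1/1.03·[0.8600·0.0000 + 0.1400·0.0000] = 0.0000
Node dd (S = 48.6): V_dd = 1/1.03·[0.8600·0.0000 + 0.1400·0.0000] = 0.0000
Node u (S = 148.5): V_u = 1/1.03·[0.8600·8.0865 + 0.1400·0.0000] = 6.7518
Node d (S = 81): V_d = 1/1.03·[0.8600·0.0000 + 0.1400·0.0000] = 0.0000
Node 0 (S = 135): V_0 = 1/1.03·[0.8600·6.7518 + 0.1400·0.0000] = 5.6375

5.64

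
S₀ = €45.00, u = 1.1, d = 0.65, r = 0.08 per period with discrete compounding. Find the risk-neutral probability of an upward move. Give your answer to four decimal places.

Risk-neutral probability p = (1 + 0.08 − 0.65)/(1.1 − 0.65) = 0.4300/0.4500 = 0.9556

p = 0.9556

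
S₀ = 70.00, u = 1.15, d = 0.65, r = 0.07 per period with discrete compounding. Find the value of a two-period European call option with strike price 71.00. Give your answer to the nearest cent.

Risk-neutral probability p = (1 + 0.07 − 0.65)/(1.15 − 0.65) = 0.4200/0.5000 = 0.8400
Terminal stock prices: S_uu = 92.57, S_ud = 52.33, S_dd = 29.58
Terminal payoffs (S − K): max(21.57, 0) = 21.57, max(-18.67, 0) = 0, max(-41.42, 0) = 0
Node u (S = 80.5): V_u = 1/1.07·[0.8400·21.5750 + 0.1600·0.0000] = 16.9374
Node d (S = 45.5): V_d = 1/1.07·[0.8400·0.0000 + 0.1600·0.0000] = 0.0000
Node 0 (S = 70): V_0 = 1/1.07·[0.8400·16.9374 + 0.1600·0.0000] = 13.2966

13.30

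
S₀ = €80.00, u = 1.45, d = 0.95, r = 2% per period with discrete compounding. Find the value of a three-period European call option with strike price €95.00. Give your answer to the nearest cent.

Risk-neutral probability p = (1 + 0.02 − 0.95)/(1.45 − 0.95) = 0.0700/0.5000 = 0.1400
Terminal stock prices: S_uuu = 243.9, S_uud = 159.8, S_udd = 104.7, S_ddd = 68.59
Terminal payoffs (S − K): max(148.9, 0) = 148.9, max(64.79, 0) = 64.79, max(9.69, 0) = 9.69, max(-26.41, 0) = 0
Node uu (S = 168.2): V_uu = 1/1.02·[0.1400·148.8900 + 0.8600·64.7900] = 75.0627
Node ud (S = 110.2): V_ud = 1/1.02·[0.1400·64.7900 + 0.8600·9.6900] = 17.0627
Node dd (S = 72.2): V_dd = 1/1.02·[0.1400·9.6900 + 0.8600·0.0000] = 1.3300
Node u (S = 116): V_u = 1/1.02·[0.1400·75.0627 + 0.8600·17.0627] = 24.6890
Node d (S = 76): V_d = 1/1.02·[0.1400·17.0627 + 0.8600·1.3300] = 3.4633
Node 0 (S = 80): V_0 = 1/1.02·[0.1400·24.6890 + 0.8600·3.4633] = 6.3087

€6.31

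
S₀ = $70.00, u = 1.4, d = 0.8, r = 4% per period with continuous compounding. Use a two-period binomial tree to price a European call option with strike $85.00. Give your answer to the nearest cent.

Risk-neutral probability p = (e^0.04 − 0.8)/(1.4 − 0.8) = 0.2408/0.6000 = 0.4014
Terminal stock prices: S_uu = 137.2, S_ud = 78.4, S_dd = 44.8
Terminal payoffs (S − K): max(52.2, 0) = 52.2, max(-6.6, 0) = 0, max(-40.2, 0) = 0
Node u (S = 98): V_u = e^(−0.04)·[0.4014·52.2000 + 0.5986·0.0000] = 20.1291
Node d (S = 56): V_d = e^(−0.04)·[0.4014·0.0000 + 0.5986·0.0000] = 0.0000
Node 0 (S = 70): V_0 = e^(−0.04)·[0.4014·20.1291 + 0.5986·0.0000] = 7.7620

$7.76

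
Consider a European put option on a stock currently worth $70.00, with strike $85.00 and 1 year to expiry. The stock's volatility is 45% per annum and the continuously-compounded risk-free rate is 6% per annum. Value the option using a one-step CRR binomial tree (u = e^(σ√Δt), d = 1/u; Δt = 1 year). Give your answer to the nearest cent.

$20.69

CRR parameters: u = e^(σ√Δt) = e^(0.45·√1) = 1.5683, d = 1/u = 0.6376
Per-period rate: rΔt = 0.06·1 = 0.06, so R = e^0.06 = 1.0618
Risk-neutral probability p = (e^0.06 − 0.6376)/(1.5683 − 0.6376) = 0.4242/0.9307 = 0.4558
Terminal stock prices: S_u = 109.8, S_d = 44.63
Terminal payoffs (K − S): max(-24.78, 0) = 0, max(40.37, 0) = 40.37
Node 0 (S = 70): V_0 = e^(−0.06)·[0.4558·0.0000 + 0.5442·40.3660] = 20.6878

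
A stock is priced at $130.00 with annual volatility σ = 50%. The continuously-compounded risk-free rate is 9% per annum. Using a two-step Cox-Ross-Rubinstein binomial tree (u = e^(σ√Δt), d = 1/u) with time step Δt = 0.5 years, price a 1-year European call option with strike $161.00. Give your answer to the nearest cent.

CRR parameters: u = e^(σ√Δt) = e^(0.5·√0.5) = 1.4241, d = 1/u = 0.7022
Per-period rate: rΔt = 0.09·0.5 = 0.045, so R = e^0.045 = 1.0460
Risk-neutral probability p = (e^0.045 − 0.7022)/(1.4241 − 0.7022) = 0.3438/0.7219 = 0.4763
Terminal stock prices: S_uu = 263.7, S_ud = 130, S_dd = 64.1
Terminal payoffs (S − K): max(102.7, 0) = 102.7, max(-31, 0) = 0, max(-96.9, 0) = 0
Node u (S = 185.1): V_u = e^(−0.045)·[0.4763·102.6549 + 0.5237·0.0000] = 46.7409
Node d (S = 91.28): V_d = e^(−0.045)·[0.4763·0.0000 + 0.5237·0.0000] = 0.0000
Node 0 (S = 130): V_0 = e^(−0.045)·[0.4763·46.7409 + 0.5237·0.0000] = 21.2821

$21.28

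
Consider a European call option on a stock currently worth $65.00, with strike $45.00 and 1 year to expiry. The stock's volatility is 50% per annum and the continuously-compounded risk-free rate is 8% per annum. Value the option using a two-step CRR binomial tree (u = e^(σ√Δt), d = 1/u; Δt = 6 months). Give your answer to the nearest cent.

$26.83

CRR parameters: u = e^(σ√Δt) = e^(0.5·√0.5) = 1.4241, d = 1/u = 0.7022
Per-period rate: rΔt = 0.08·0.5 = 0.04, so R = e^0.04 = 1.0408
Risk-neutral probability p = (e^0.04 − 0.7022)/(1.4241 − 0.7022) = 0.3386/0.7219 = 0.4691
Terminal stock prices: S_uu = 131.8, S_ud = 65, S_dd = 32.05
Terminal payoffs (S − K): max(86.83, 0) = 86.83, max(20, 0) = 20, max(-12.95, 0) = 0
Node u (S = 92.57): V_u = e^(−0.04)·[0.4691·86.8275 + 0.5309·20.0000] = 49.3322
Node d (S = 45.64): V_d = e^(−0.04)·[0.4691·20.0000 + 0.5309·0.0000] = 9.0132
Node 0 (S = 65): V_0 = e^(−0.04)·[0.4691·49.3322 + 0.5309·9.0132] = 26.8299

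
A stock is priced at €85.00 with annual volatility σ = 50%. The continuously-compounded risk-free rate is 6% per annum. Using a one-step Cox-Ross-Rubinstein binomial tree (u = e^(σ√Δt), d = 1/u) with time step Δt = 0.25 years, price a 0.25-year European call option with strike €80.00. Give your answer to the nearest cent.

€13.43

CRR parameters: u = e^(σ√Δt) = e^(0.5·√0.25) = 1.2840, d = 1/u = 0.7788
Per-period rate: rΔt = 0.06·0.25 = 0.015, so R = e^0.015 = 1.0151
Risk-neutral probability p = (e^0.015 − 0.7788)/(1.2840 − 0.7788) = 0.2363/0.5052 = 0.4677
Terminal stock prices: S_u = 109.1, S_d = 66.2
Terminal payoffs (S − K): max(29.14, 0) = 29.14, max(-13.8, 0) = 0
Node 0 (S = 85): V_0 = e^(−0.015)·[0.4677·29.1422 + 0.5323·0.0000] = 13.4279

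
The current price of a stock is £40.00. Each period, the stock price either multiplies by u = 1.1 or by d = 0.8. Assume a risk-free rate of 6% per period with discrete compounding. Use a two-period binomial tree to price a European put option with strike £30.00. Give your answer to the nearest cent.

£0.07

Risk-neutral probability p = (1 + 0.06 − 0.8)/(1.1 − 0.8) = 0.2600/0.3000 = 0.8667
Terminal stock prices: S_uu = 48.4, S_ud = 35.2, S_dd = 25.6
Terminal payoffs (K − S): max(-18.4, 0) = 0, max(-5.2, 0) = 0, max(4.4, 0) = 4.4
Node u (S = 44): V_u = 1/1.06·[0.8667·0.0000 + 0.1333·0.0000] = 0.0000
Node d (S = 32): V_d = 1/1.06·[0.8667·0.0000 + 0.1333·4.4000] = 0.5535
Node 0 (S = 40): V_0 = 1/1.06·[0.8667·0.0000 + 0.1333·0.5535] = 0.0696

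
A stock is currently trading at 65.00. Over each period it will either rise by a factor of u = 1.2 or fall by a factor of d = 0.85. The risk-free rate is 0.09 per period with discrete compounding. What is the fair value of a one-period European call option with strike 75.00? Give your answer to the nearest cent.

Risk-neutral probability p = (1 + 0.09 − 0.85)/(1.2 − 0.85) = 0.2400/0.3500 = 0.6857
Terminal stock prices: S_u = 78, S_d = 55.25
Terminal payoffs (S − K): max(3, 0) = 3, max(-19.75, 0) = 0
Node 0 (S = 65): V_0 = 1/1.09·[0.6857·3.0000 + 0.3143·0.0000] = 1.8873

1.89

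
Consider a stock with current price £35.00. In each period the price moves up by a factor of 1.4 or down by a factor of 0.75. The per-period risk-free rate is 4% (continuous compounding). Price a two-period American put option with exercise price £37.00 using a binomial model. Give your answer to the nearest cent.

£5.76

Risk-neutral probability p = (e^0.04 − 0.75)/(1.4 − 0.75) = 0.2908/0.6500 = 0.4474
Terminal stock prices: S_uu = 68.6, S_ud = 36.75, S_dd = 19.69
Terminal payoffs (K − S): max(-31.6, 0) = 0, max(0.25, 0) = 0.25, max(17.31, 0) = 17.31
Node u (S = 49): continuation = e^(−0.04)·[0.4474·0.0000 + 0.5526·0.2500] = 0.1327; exercise value = 0.0000 ≤ continuation, so V_u = 0.1327
Node d (S = 26.25): continuation = e^(−0.04)·[0.4474·0.2500 + 0.5526·17.3125] = 9.2992; exercise value = 10.7500 > continuation, so V_d = 10.7500 (exercise)
Node 0 (S = 35): continuation = e^(−0.04)·[0.4474·0.1327 + 0.5526·10.7500] = 5.7646; exercise value = 2.0000 ≤ continuation, so V_0 = 5.7646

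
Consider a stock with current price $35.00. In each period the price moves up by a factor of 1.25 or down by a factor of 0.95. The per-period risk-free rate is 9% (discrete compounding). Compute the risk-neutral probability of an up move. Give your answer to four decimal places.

p = 0.4667

Risk-neutral probability p = (1 + 0.09 − 0.95)/(1.25 − 0.95) = 0.1400/0.3000 = 0.4667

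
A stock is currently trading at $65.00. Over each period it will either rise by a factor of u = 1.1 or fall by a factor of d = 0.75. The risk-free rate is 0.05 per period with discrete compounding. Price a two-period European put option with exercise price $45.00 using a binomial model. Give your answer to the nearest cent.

$0.16

Risk-neutral probability p = (1 + 0.05 − 0.75)/(1.1 − 0.75) = 0.3000/0.3500 = 0.8571
Terminal stock prices: S_uu = 78.65, S_ud = 53.62, S_dd = 36.56
Terminal payoffs (K − S): max(-33.65, 0) = 0, max(-8.625, 0) = 0, max(8.438, 0) = 8.438
Node u (S = 71.5): V_u = 1/1.05·[0.8571·0.0000 + 0.1429·0.0000] = 0.0000
Node d (S = 48.75): V_d = 1/1.05·[0.8571·0.0000 + 0.1429·8.4375] = 1.1480
Node 0 (S = 65): V_0 = 1/1.05·[0.8571·0.0000 + 0.1429·1.1480] = 0.1562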